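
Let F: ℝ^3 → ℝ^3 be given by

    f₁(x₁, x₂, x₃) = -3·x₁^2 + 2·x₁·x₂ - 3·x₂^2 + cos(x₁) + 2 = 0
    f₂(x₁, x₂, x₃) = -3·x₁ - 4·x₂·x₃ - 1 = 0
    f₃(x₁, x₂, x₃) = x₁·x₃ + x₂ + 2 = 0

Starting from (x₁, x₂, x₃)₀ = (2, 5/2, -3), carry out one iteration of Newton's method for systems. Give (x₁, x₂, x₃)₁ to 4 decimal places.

At (2, 5/2, -3): F = (-19.166147, 23.0000, -1.5000).
Jacobian J = [[-6·x₁ + 2·x₂ - sin(x₁), 2·x₁ - 6·x₂, 0], [-3, -4·x₃, -4·x₂], [x₃, 1, x₁]].
At the point, J = [[-7.909297, -11.0000, 0.0000], [-3.0000, 12.0000, -10.0000], [-3.0000, 1.0000, 2.0000]] (det J = -664.916113).
Solving J·Δ = −F gives Δ = (-0.4672, -1.4064, 0.7524).
Then the next iterate is (x₁, x₂, x₃)₁ = (1.5328, 1.0936, -2.2476).

(1.5328, 1.0936, -2.2476)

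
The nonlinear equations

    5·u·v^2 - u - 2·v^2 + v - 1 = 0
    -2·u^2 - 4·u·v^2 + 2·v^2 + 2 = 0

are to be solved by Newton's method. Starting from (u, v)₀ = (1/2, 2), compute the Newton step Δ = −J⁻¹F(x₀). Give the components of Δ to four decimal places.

(0.0833, -1.3611)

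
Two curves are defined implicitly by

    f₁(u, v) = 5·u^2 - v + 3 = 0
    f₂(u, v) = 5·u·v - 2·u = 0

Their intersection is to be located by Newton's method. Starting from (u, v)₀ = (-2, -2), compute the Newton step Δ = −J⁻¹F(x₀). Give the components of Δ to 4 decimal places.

(1.2021, 0.9574)

At (-2, -2): F = (25.0000, 24.0000).
Jacobian J = [[10·u, -1], [5·v - 2, 5·u]].
At the point, J = [[-20.0000, -1.0000], [-12.0000, -10.0000]] (det J = 188.0000).
Solving J·Δ = −F gives Δ = (1.2021, 0.9574).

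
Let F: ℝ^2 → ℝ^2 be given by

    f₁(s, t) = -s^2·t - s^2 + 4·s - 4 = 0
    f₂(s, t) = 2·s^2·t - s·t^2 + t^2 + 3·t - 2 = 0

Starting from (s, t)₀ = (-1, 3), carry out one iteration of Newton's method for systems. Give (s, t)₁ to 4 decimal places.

(-0.0546, 2.3443)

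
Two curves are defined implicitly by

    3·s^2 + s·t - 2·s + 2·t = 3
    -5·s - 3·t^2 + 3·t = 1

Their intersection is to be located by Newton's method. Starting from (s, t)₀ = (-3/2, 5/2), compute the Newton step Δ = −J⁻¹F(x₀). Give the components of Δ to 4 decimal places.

(0.8959, -0.7691)

At (-3/2, 5/2): F = (8.0000, -4.7500).
Jacobian J = [[6·s + t - 2, s + 2], [-5, -6·t + 3]].
At the point, J = [[-8.5000, 0.5000], [-5.0000, -12.0000]] (det J = 104.5000).
Solving J·Δ = −F gives Δ = (0.8959, -0.7691).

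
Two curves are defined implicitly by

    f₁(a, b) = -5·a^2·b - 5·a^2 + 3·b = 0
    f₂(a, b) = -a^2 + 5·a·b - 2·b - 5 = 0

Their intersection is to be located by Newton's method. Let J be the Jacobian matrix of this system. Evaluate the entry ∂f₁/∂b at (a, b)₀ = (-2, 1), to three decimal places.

-17.000

∂f₁/∂b = -5·a^2 + 3.
At (-2, 1) this is -17.000.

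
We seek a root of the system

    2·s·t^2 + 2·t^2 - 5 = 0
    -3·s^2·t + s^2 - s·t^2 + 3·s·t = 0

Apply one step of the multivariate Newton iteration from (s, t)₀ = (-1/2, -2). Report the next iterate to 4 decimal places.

At (-1/2, -2): F = (-1.0000, 6.7500).
Jacobian J = [[2·t^2, 4·s·t + 4·t], [-6·s·t + 2·s - t^2 + 3·t, -3·s^2 - 2·s·t + 3·s]].
At the point, J = [[8.0000, -4.0000], [-17.0000, -4.2500]] (det J = -102.0000).
Solving J·Δ = −F gives Δ = (0.3064, 0.3627).
Then the next iterate is (s, t)₁ = (-0.1936, -1.6373).

(-0.1936, -1.6373)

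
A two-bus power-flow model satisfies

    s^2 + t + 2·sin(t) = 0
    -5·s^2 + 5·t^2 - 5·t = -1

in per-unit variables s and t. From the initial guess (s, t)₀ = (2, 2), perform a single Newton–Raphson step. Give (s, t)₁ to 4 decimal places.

At (2, 2): F = (7.818595, -9.0000).
Jacobian J = [[2·s, 2·cos(t) + 1], [-10·s, 10·t - 5]].
At the point, J = [[4.0000, 0.167706], [-20.0000, 15.0000]] (det J = 63.354127).
Solving J·Δ = −F gives Δ = (-1.8750, -1.9000).
Then the next iterate is (s, t)₁ = (0.1250, 0.1000).

(0.1250, 0.1000)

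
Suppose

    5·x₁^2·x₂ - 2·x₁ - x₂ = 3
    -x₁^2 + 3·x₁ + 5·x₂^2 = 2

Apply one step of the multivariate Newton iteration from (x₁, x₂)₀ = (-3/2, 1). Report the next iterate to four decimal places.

At (-3/2, 1): F = (10.2500, -3.7500).
Jacobian J = [[10·x₁·x₂ - 2, 5·x₁^2 - 1], [-2·x₁ + 3, 10·x₂]].
At the point, J = [[-17.0000, 10.2500], [6.0000, 10.0000]] (det J = -231.5000).
Solving J·Δ = −F gives Δ = (0.6088, 0.0097).
Then the next iterate is (x₁, x₂)₁ = (-0.8912, 1.0097).

(-0.8912, 1.0097)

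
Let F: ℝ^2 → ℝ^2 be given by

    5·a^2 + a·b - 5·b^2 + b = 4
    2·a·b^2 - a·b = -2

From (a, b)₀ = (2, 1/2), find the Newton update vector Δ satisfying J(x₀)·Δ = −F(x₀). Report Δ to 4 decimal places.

At (2, 1/2): F = (16.2500, 2.0000).
Jacobian J = [[10·a + b, a - 10·b + 1], [2·b^2 - b, 4·a·b - a]].
At the point, J = [[20.5000, -2.0000], [0.0000, 2.0000]] (det J = 41.0000).
Solving J·Δ = −F gives Δ = (-0.8902, -1.0000).

(-0.8902, -1.0000)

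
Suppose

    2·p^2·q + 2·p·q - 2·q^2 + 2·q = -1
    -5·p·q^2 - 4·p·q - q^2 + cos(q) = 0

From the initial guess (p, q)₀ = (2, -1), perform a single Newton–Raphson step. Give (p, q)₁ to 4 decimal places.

(0.6325, -0.9264)

At (2, -1): F = (-15.0000, -2.459698).
Jacobian J = [[4·p·q + 2·q, 2·p^2 + 2·p - 4·q + 2], [-5·q^2 - 4·q, -10·p·q - 4·p - 2·q - sin(q)]].
At the point, J = [[-10.0000, 18.0000], [-1.0000, 14.841471]] (det J = -130.414710).
Solving J·Δ = −F gives Δ = (-1.3675, 0.0736).
Then the next iterate is (p, q)₁ = (0.6325, -0.9264).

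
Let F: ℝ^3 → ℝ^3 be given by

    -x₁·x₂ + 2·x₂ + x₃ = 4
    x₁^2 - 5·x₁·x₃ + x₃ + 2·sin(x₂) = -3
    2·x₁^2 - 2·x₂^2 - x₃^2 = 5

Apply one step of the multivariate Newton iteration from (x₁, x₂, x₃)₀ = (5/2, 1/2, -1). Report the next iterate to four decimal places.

(-0.1347, -11.9821, -3.3084)

At (5/2, 1/2, -1): F = (-5.2500, 21.708851, 6.0000).
Jacobian J = [[-x₂, -x₁ + 2, 1], [2·x₁ - 5·x₃, 2·cos(x₂), -5·x₁ + 1], [4·x₁, -4·x₂, -2·x₃]].
At the point, J = [[-0.5000, -0.5000, 1.0000], [10.0000, 1.755165, -11.5000], [10.0000, -2.0000, 2.0000]] (det J = 39.693184).
Solving J·Δ = −F gives Δ = (-2.6347, -12.4821, -2.3084).
Then the next iterate is (x₁, x₂, x₃)₁ = (-0.1347, -11.9821, -3.3084).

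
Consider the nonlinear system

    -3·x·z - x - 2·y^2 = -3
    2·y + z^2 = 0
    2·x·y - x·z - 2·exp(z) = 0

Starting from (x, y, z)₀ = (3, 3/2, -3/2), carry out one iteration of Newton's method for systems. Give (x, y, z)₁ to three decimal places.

(2.115, 0.679, -0.297)

At (3, 3/2, -3/2): F = (9.000, 5.250, 13.05374).
Jacobian J = [[-3·z - 1, -4·y, -3·x], [0, 2, 2·z], [2·y - z, 2·x, -x - 2·exp(z)]].
At the point, J = [[3.500, -6.000, -9.000], [0.000, 2.000, -3.000], [4.500, 6.000, -3.44626]] (det J = 200.87618).
Solving J·Δ = −F gives Δ = (-0.885, -0.821, 1.203).
Then the next iterate is (x, y, z)₁ = (2.115, 0.679, -0.297).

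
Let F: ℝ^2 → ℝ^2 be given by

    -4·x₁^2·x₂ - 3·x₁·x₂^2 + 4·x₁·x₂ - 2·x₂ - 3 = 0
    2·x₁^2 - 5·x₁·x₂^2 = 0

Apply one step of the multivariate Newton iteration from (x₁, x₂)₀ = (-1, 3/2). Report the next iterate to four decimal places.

At (-1, 3/2): F = (-11.2500, 13.2500).
Jacobian J = [[-8·x₁·x₂ - 3·x₂^2 + 4·x₂, -4·x₁^2 - 6·x₁·x₂ + 4·x₁ - 2], [4·x₁ - 5·x₂^2, -10·x₁·x₂]].
At the point, J = [[11.2500, -1.0000], [-15.2500, 15.0000]] (det J = 153.5000).
Solving J·Δ = −F gives Δ = (1.0130, 0.1466).
Then the next iterate is (x₁, x₂)₁ = (0.0130, 1.6466).

(0.0130, 1.6466)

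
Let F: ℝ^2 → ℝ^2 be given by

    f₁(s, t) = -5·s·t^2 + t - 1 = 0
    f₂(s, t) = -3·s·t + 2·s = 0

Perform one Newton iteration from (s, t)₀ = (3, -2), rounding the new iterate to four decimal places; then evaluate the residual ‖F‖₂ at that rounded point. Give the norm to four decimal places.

4.5929

At (3, -2): F = (-63.0000, 24.0000).
Jacobian J = [[-5·t^2, -10·s·t + 1], [-3·t + 2, -3·s]].
At the point, J = [[-20.0000, 61.0000], [8.0000, -9.0000]] (det J = -308.0000).
Solving J·Δ = −F gives Δ = (-2.9123, 0.0779).
Then the next iterate is (s, t)₁ = (0.0877, -1.9221).
Re-evaluating at (0.0877, -1.9221): F = (-4.542124, 0.681105), so ‖F‖₂ = 4.5929.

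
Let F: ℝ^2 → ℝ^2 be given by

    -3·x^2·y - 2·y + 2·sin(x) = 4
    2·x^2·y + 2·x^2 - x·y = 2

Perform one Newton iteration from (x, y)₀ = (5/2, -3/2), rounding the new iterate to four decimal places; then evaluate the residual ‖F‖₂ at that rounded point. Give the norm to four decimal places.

At (5/2, -3/2): F = (28.321944, -4.5000).
Jacobian J = [[-6·x·y + 2·cos(x), -3·x^2 - 2], [4·x·y + 4·x - y, 2·x^2 - x]].
At the point, J = [[20.897713, -20.7500], [-3.5000, 10.0000]] (det J = 136.352128).
Solving J·Δ = −F gives Δ = (-1.3923, -0.0373).
Then the next iterate is (x, y)₁ = (1.1077, -1.5373).
Re-evaluating at (1.1077, -1.5373): F = (6.522745, -1.615666), so ‖F‖₂ = 6.7199.

6.7199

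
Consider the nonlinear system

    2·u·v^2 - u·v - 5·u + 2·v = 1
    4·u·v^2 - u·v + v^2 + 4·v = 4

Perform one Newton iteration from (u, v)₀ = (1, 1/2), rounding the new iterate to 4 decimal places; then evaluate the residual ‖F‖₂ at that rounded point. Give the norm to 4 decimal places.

At (1, 1/2): F = (-5.0000, -1.2500).
Jacobian J = [[2·v^2 - v - 5, 4·u·v - u + 2], [4·v^2 - v, 8·u·v - u + 2·v + 4]].
At the point, J = [[-5.0000, 3.0000], [0.5000, 8.0000]] (det J = -41.5000).
Solving J·Δ = −F gives Δ = (-0.8735, 0.2108).
Then the next iterate is (u, v)₁ = (0.1265, 0.7108).
Re-evaluating at (0.1265, 0.7108): F = (-0.172991, -0.485830), so ‖F‖₂ = 0.5157.

0.5157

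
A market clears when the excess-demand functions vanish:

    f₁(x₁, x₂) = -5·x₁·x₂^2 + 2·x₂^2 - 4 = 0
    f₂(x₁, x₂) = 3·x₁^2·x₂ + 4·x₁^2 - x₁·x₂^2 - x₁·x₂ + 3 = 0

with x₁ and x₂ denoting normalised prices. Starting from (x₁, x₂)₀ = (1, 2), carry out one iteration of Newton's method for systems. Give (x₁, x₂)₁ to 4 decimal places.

(0.4423, 1.5962)

At (1, 2): F = (-16.0000, 7.0000).
Jacobian J = [[-5·x₂^2, -10·x₁·x₂ + 4·x₂], [6·x₁·x₂ + 8·x₁ - x₂^2 - x₂, 3·x₁^2 - 2·x₁·x₂ - x₁]].
At the point, J = [[-20.0000, -12.0000], [14.0000, -2.0000]] (det J = 208.0000).
Solving J·Δ = −F gives Δ = (-0.5577, -0.4038).
Then the next iterate is (x₁, x₂)₁ = (0.4423, 1.5962).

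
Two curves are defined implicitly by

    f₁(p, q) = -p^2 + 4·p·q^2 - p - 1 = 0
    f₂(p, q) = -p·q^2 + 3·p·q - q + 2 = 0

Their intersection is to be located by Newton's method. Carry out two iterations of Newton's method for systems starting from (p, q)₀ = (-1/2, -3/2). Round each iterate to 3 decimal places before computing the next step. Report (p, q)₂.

(0.943, -6.478)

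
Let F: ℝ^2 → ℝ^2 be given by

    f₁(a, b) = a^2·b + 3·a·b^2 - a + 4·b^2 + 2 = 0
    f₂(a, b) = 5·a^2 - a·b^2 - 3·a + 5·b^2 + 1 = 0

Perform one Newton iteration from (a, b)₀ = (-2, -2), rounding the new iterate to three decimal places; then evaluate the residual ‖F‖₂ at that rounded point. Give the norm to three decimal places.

At (-2, -2): F = (-12.000, 55.000).
Jacobian J = [[2·a·b + 3·b^2 - 1, a^2 + 6·a·b + 8·b], [10·a - b^2 - 3, -2·a·b + 10·b]].
At the point, J = [[19.000, 12.000], [-27.000, -28.000]] (det J = -208.000).
Solving J·Δ = −F gives Δ = (-1.558, 3.466).
Then the next iterate is (a, b)₁ = (-3.558, 1.466).
Re-evaluating at (-3.558, 1.466): F = (9.77316, 93.36330), so ‖F‖₂ = 93.873.

93.873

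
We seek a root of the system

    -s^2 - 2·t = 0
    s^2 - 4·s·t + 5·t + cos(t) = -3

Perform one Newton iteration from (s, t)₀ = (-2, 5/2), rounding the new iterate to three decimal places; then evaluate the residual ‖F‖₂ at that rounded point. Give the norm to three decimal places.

11.617

At (-2, 5/2): F = (-9.000, 38.69886).
Jacobian J = [[-2·s, -2], [2·s - 4·t, -4·s - sin(t) + 5]].
At the point, J = [[4.000, -2.000], [-14.000, 12.40153]] (det J = 21.60611).
Solving J·Δ = −F gives Δ = (1.584, -1.333).
Then the next iterate is (s, t)₁ = (-0.416, 1.167).
Re-evaluating at (-0.416, 1.167): F = (-2.50706, 11.34286), so ‖F‖₂ = 11.617.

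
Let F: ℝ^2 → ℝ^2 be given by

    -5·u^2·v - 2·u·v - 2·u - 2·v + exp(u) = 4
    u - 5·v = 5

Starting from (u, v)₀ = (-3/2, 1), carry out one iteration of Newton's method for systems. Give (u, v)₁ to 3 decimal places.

(-2.868, -1.574)

At (-3/2, 1): F = (-11.02687, -11.500).
Jacobian J = [[-10·u·v - 2·v + exp(u) - 2, -5·u^2 - 2·u - 2], [1, -5]].
At the point, J = [[11.22313, -10.250], [1.000, -5.000]] (det J = -45.86565).
Solving J·Δ = −F gives Δ = (-1.368, -2.574).
Then the next iterate is (u, v)₁ = (-2.868, -1.574).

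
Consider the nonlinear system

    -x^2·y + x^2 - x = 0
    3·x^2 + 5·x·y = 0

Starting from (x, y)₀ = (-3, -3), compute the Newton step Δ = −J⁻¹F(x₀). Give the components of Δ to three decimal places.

At (-3, -3): F = (39.000, 72.000).
Jacobian J = [[-2·x·y + 2·x - 1, -x^2], [6·x + 5·y, 5·x]].
At the point, J = [[-25.000, -9.000], [-33.000, -15.000]] (det J = 78.000).
Solving J·Δ = −F gives Δ = (-0.808, 6.577).

(-0.808, 6.577)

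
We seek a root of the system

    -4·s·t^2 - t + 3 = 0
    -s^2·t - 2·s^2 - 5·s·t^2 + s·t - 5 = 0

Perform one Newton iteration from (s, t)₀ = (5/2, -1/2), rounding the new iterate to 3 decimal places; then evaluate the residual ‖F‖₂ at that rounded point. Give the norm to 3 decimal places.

6.585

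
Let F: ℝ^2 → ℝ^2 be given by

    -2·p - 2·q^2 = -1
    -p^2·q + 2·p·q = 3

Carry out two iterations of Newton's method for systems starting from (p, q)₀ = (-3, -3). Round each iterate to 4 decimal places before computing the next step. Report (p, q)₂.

At (-3, -3): F = (-11.0000, 42.0000).
Jacobian J = [[-2, -4·q], [-2·p·q + 2·q, -p^2 + 2·p]].
At the point, J = [[-2.0000, 12.0000], [-24.0000, -15.0000]] (det J = 318.0000).
Solving J·Δ = −F gives Δ = (1.0660, 1.0943).
Then the next iterate is (p, q)₁ = (-1.9340, -1.9057).
Round to (-1.9340, -1.9057) and repeat: F = (-2.395385, 11.499244), J = [[-2.0000, 7.6228], [-11.182648, -7.608356]].
Δ = (0.6911, 0.4956), so (p, q)₂ = (-1.2429, -1.4101).

(-1.2429, -1.4101)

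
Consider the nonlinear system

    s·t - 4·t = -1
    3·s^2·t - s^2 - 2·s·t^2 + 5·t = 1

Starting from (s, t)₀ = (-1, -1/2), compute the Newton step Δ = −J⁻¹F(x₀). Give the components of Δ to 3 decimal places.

(0.333, 0.667)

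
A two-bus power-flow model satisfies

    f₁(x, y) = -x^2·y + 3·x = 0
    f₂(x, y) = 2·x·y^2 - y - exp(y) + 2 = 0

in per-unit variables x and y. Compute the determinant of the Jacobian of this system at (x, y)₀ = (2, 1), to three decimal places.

J = [[-2·x·y + 3, -x^2], [2·y^2, 4·x·y - exp(y) - 1]].
At the point, J = [[-1.000, -4.000], [2.000, 4.28172]].
det J = 3.718.

3.718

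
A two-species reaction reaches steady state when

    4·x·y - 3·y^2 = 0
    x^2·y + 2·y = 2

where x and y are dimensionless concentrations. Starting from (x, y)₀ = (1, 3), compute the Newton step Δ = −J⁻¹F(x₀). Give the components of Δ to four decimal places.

(-0.4417, -1.4500)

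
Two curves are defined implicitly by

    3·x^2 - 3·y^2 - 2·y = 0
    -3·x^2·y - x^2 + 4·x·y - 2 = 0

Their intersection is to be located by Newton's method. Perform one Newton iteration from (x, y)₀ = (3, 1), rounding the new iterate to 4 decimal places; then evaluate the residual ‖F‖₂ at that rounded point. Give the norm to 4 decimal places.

At (3, 1): F = (22.0000, -26.0000).
Jacobian J = [[6·x, -6·y - 2], [-6·x·y - 2·x + 4·y, -3·x^2 + 4·x]].
At the point, J = [[18.0000, -8.0000], [-20.0000, -15.0000]] (det J = -430.0000).
Solving J·Δ = −F gives Δ = (-1.2512, -0.0651).
Then the next iterate is (x, y)₁ = (1.7488, 0.9349).
Re-evaluating at (1.7488, 0.9349): F = (4.682990, -7.096107), so ‖F‖₂ = 8.5021.

8.5021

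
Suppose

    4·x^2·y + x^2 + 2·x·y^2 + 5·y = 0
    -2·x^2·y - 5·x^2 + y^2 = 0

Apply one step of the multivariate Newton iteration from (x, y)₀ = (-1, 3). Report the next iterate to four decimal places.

At (-1, 3): F = (10.0000, -2.0000).
Jacobian J = [[8·x·y + 2·x + 2·y^2, 4·x^2 + 4·x·y + 5], [-4·x·y - 10·x, -2·x^2 + 2·y]].
At the point, J = [[-8.0000, -3.0000], [22.0000, 4.0000]] (det J = 34.0000).
Solving J·Δ = −F gives Δ = (-1.0000, 6.0000).
Then the next iterate is (x, y)₁ = (-2.0000, 9.0000).

(-2.0000, 9.0000)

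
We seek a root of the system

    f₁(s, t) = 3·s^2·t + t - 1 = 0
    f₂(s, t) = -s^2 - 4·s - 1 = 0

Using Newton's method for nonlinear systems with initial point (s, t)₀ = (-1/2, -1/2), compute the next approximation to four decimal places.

At (-1/2, -1/2): F = (-1.8750, 0.7500).
Jacobian J = [[6·s·t, 3·s^2 + 1], [-2·s - 4, 0]].
At the point, J = [[1.5000, 1.7500], [-3.0000, 0.0000]] (det J = 5.2500).
Solving J·Δ = −F gives Δ = (0.2500, 0.8571).
Then the next iterate is (s, t)₁ = (-0.2500, 0.3571).

(-0.2500, 0.3571)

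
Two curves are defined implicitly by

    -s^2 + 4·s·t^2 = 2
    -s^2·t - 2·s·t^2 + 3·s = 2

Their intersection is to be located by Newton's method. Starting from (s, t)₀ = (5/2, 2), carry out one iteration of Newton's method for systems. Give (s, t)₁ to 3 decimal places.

At (5/2, 2): F = (31.750, -27.000).
Jacobian J = [[-2·s + 4·t^2, 8·s·t], [-2·s·t - 2·t^2 + 3, -s^2 - 4·s·t]].
At the point, J = [[11.000, 40.000], [-15.000, -26.250]] (det J = 311.250).
Solving J·Δ = −F gives Δ = (-0.792, -0.576).
Then the next iterate is (s, t)₁ = (1.708, 1.424).

(1.708, 1.424)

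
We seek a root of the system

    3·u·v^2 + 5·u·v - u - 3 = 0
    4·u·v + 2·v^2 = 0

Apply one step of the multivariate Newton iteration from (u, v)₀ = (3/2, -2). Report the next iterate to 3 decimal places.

At (3/2, -2): F = (-1.500, -4.000).
Jacobian J = [[3·v^2 + 5·v - 1, 6·u·v + 5·u], [4·v, 4·u + 4·v]].
At the point, J = [[1.000, -10.500], [-8.000, -2.000]] (det J = -86.000).
Solving J·Δ = −F gives Δ = (-0.453, -0.186).
Then the next iterate is (u, v)₁ = (1.047, -2.186).

(1.047, -2.186)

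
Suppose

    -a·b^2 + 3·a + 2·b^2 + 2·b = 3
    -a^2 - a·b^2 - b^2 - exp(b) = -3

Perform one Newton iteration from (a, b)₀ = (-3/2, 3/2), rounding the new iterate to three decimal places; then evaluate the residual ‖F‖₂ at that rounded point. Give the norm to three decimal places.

3.206

At (-3/2, 3/2): F = (3.375, -2.60669).
Jacobian J = [[-b^2 + 3, -2·a·b + 4·b + 2], [-2·a - b^2, -2·a·b - 2·b - exp(b)]].
At the point, J = [[0.750, 12.500], [0.750, -2.98169]] (det J = -11.61127).
Solving J·Δ = −F gives Δ = (1.940, -0.386).
Then the next iterate is (a, b)₁ = (0.440, 1.114).
Re-evaluating at (0.440, 1.114): F = (2.48395, -2.02715), so ‖F‖₂ = 3.206.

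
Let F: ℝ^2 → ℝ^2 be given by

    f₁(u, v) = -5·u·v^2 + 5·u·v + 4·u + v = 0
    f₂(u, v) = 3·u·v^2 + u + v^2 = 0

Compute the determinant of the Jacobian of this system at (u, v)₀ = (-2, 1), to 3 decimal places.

-84.000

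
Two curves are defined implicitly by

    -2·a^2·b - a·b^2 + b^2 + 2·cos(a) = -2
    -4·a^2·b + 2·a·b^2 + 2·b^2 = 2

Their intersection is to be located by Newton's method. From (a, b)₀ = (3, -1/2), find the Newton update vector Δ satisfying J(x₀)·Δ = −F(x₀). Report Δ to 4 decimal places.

At (3, -1/2): F = (8.520015, 18.0000).
Jacobian J = [[-4·a·b - b^2 - 2·sin(a), -2·a^2 - 2·a·b + 2·b], [-8·a·b + 2·b^2, -4·a^2 + 4·a·b + 4·b]].
At the point, J = [[5.467760, -16.0000], [12.5000, -44.0000]] (det J = -40.581439).
Solving J·Δ = −F gives Δ = (-2.1409, -0.1991).

(-2.1409, -0.1991)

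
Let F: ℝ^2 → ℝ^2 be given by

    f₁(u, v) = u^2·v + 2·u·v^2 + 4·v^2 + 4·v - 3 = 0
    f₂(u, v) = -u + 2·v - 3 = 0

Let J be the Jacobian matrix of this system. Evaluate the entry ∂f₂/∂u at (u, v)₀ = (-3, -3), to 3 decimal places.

-1.000

∂f₂/∂u = -1.
At (-3, -3) this is -1.000.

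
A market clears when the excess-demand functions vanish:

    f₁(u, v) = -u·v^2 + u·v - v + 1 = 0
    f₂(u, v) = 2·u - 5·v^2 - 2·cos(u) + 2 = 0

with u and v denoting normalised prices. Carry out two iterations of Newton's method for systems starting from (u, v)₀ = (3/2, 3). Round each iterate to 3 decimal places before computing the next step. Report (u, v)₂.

At (3/2, 3): F = (-11.000, -40.14147).
Jacobian J = [[-v^2 + v, -2·u·v + u - 1], [2·sin(u) + 2, -10·v]].
At the point, J = [[-6.000, -8.500], [3.99499, -30.000]] (det J = 213.95741).
Solving J·Δ = −F gives Δ = (0.052, -1.331).
Then the next iterate is (u, v)₁ = (1.552, 1.669).
Round to (1.552, 1.669) and repeat: F = (-2.40190, -8.86140), J = [[-1.11656, -4.62858], [3.99965, -16.690]].
Δ = (0.025, -0.525), so (u, v)₂ = (1.577, 1.144).

(1.577, 1.144)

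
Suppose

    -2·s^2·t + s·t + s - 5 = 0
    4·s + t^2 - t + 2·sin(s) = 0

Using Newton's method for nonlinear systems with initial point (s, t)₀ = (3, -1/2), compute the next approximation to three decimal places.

(-7.664, -4.754)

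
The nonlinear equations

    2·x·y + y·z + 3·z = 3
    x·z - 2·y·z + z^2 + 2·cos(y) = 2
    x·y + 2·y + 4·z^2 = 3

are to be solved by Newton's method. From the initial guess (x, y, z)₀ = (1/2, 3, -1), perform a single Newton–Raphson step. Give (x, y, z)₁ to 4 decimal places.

At (1/2, 3, -1): F = (-6.0000, 2.520015, 8.5000).
Jacobian J = [[2·y, 2·x + z, y + 3], [z, -2·z - 2·sin(y), x - 2·y + 2·z], [y, x + 2, 8·z]].
At the point, J = [[6.0000, 0.0000, 6.0000], [-1.0000, 1.717760, -7.5000], [3.0000, 2.5000, -8.0000]] (det J = -15.872159).
Solving J·Δ = −F gives Δ = (-5.0310, 21.9365, 6.0310).
Then the next iterate is (x, y, z)₁ = (-4.5310, 24.9365, 5.0310).

(-4.5310, 24.9365, 5.0310)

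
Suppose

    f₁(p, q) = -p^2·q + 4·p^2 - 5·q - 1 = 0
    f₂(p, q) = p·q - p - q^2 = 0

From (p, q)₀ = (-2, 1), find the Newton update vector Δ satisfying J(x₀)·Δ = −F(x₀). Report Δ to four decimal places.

(0.6875, -0.2500)

At (-2, 1): F = (6.0000, -1.0000).
Jacobian J = [[-2·p·q + 8·p, -p^2 - 5], [q - 1, p - 2·q]].
At the point, J = [[-12.0000, -9.0000], [0.0000, -4.0000]] (det J = 48.0000).
Solving J·Δ = −F gives Δ = (0.6875, -0.2500).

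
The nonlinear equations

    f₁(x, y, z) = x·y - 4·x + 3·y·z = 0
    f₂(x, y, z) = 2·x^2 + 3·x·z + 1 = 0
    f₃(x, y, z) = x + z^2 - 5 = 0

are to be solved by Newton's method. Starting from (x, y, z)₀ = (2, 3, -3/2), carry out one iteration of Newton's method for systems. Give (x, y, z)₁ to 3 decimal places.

(2.273, -3.882, -1.659)

At (2, 3, -3/2): F = (-15.500, 0.000, -0.750).
Jacobian J = [[y - 4, x + 3·z, 3·y], [4·x + 3·z, 0, 3·x], [1, 0, 2·z]].
At the point, J = [[-1.000, -2.500, 9.000], [3.500, 0.000, 6.000], [1.000, 0.000, -3.000]] (det J = -41.250).
Solving J·Δ = −F gives Δ = (0.273, -6.882, -0.159).
Then the next iterate is (x, y, z)₁ = (2.273, -3.882, -1.659).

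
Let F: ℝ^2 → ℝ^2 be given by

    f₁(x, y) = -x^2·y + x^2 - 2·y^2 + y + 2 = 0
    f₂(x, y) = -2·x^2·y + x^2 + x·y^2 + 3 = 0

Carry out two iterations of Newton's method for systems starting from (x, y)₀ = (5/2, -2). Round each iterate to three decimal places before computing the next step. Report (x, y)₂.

At (5/2, -2): F = (10.750, 44.250).
Jacobian J = [[-2·x·y + 2·x, -x^2 - 4·y + 1], [-4·x·y + 2·x + y^2, -2·x^2 + 2·x·y]].
At the point, J = [[15.000, 2.750], [29.000, -22.500]] (det J = -417.250).
Solving J·Δ = −F gives Δ = (-0.871, 0.844).
Then the next iterate is (x, y)₁ = (1.629, -1.156).
Round to (1.629, -1.156) and repeat: F = (3.89258, 13.96575), J = [[7.02425, 2.97036], [12.12683, -9.07353]].
Δ = (-0.770, 0.510), so (x, y)₂ = (0.859, -0.646).

(0.859, -0.646)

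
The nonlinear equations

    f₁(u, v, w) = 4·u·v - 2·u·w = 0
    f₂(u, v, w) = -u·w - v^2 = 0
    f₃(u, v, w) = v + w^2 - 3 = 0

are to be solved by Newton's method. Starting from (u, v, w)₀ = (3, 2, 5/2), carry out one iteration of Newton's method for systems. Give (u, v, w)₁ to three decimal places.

(0.447, 1.421, 1.566)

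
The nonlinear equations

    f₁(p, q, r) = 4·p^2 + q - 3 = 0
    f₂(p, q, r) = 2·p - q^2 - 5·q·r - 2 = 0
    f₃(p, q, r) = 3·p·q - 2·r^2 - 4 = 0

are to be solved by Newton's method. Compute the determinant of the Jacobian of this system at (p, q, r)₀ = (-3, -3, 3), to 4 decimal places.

-5943.0000

J = [[8·p, 1, 0], [2, -2·q - 5·r, -5·q], [3·q, 3·p, -4·r]].
At the point, J = [[-24.0000, 1.0000, 0.0000], [2.0000, -9.0000, 15.0000], [-9.0000, -9.0000, -12.0000]].
det J = -5943.0000.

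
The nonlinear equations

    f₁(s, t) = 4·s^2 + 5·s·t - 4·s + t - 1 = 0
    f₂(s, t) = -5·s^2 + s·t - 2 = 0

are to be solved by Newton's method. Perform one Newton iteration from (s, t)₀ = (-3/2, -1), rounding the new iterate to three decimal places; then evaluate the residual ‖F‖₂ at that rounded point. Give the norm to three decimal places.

5.726

At (-3/2, -1): F = (20.500, -11.750).
Jacobian J = [[8·s + 5·t - 4, 5·s + 1], [-10·s + t, s]].
At the point, J = [[-21.000, -6.500], [14.000, -1.500]] (det J = 122.500).
Solving J·Δ = −F gives Δ = (0.874, 0.329).
Then the next iterate is (s, t)₁ = (-0.626, -0.671).
Re-evaluating at (-0.626, -0.671): F = (4.50073, -3.53933), so ‖F‖₂ = 5.726.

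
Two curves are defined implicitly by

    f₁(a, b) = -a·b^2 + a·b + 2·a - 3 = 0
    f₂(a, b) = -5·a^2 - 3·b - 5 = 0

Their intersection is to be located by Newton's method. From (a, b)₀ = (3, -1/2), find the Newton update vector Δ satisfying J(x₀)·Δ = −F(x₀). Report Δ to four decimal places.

(-1.6383, 0.2163)

At (3, -1/2): F = (0.7500, -48.5000).
Jacobian J = [[-b^2 + b + 2, -2·a·b + a], [-10·a, -3]].
At the point, J = [[1.2500, 6.0000], [-30.0000, -3.0000]] (det J = 176.2500).
Solving J·Δ = −F gives Δ = (-1.6383, 0.2163).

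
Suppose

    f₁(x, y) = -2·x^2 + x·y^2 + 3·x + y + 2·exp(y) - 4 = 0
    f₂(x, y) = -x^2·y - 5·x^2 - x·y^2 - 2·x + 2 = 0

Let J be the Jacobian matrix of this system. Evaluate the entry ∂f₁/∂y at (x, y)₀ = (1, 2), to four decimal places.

19.7781

∂f₁/∂y = 2·x·y + 2·exp(y) + 1.
At (1, 2) this is 19.7781.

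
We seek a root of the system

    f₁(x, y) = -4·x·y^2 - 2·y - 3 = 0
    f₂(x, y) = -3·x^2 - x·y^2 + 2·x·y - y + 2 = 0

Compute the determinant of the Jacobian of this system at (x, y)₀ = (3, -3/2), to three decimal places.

664.500

J = [[-4·y^2, -8·x·y - 2], [-6·x - y^2 + 2·y, -2·x·y + 2·x - 1]].
At the point, J = [[-9.000, 34.000], [-23.250, 14.000]].
det J = 664.500.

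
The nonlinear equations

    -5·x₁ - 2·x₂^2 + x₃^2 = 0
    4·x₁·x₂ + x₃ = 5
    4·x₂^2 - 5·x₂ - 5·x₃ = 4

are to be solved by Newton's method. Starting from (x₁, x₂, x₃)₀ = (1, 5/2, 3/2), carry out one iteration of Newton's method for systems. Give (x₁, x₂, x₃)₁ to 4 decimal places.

(-2.8340, 7.0200, 15.2600)

At (1, 5/2, 3/2): F = (-15.2500, 6.5000, 1.0000).
Jacobian J = [[-5, -4·x₂, 2·x₃], [4·x₂, 4·x₁, 1], [0, 8·x₂ - 5, -5]].
At the point, J = [[-5.0000, -10.0000, 3.0000], [10.0000, 4.0000, 1.0000], [0.0000, 15.0000, -5.0000]] (det J = 125.0000).
Solving J·Δ = −F gives Δ = (-3.8340, 4.5200, 13.7600).
Then the next iterate is (x₁, x₂, x₃)₁ = (-2.8340, 7.0200, 15.2600).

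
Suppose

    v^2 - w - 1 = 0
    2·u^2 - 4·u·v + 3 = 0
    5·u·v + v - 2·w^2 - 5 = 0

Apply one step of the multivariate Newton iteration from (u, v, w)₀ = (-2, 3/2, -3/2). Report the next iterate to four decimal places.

At (-2, 3/2, -3/2): F = (2.7500, 23.0000, -23.0000).
Jacobian J = [[0, 2·v, -1], [4·u - 4·v, -4·u, 0], [5·v, 5·u + 1, -4·w]].
At the point, J = [[0.0000, 3.0000, -1.0000], [-14.0000, 8.0000, 0.0000], [7.5000, -9.0000, 6.0000]] (det J = 186.0000).
Solving J·Δ = −F gives Δ = (1.3925, -0.4382, 1.4355).
Then the next iterate is (u, v, w)₁ = (-0.6075, 1.0618, -0.0645).

(-0.6075, 1.0618, -0.0645)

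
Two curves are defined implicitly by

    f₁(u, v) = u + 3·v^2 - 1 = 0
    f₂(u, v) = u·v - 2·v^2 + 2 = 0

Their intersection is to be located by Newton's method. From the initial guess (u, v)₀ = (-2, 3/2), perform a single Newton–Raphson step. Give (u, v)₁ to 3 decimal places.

(-1.093, 0.983)

At (-2, 3/2): F = (3.750, -5.500).
Jacobian J = [[1, 6·v], [v, u - 4·v]].
At the point, J = [[1.000, 9.000], [1.500, -8.000]] (det J = -21.500).
Solving J·Δ = −F gives Δ = (0.907, -0.517).
Then the next iterate is (u, v)₁ = (-1.093, 0.983).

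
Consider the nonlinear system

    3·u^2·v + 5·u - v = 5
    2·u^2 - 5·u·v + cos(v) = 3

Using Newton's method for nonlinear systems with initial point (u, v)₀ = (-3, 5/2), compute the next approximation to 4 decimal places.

At (-3, 5/2): F = (45.0000, 51.698856).
Jacobian J = [[6·u·v + 5, 3·u^2 - 1], [4·u - 5·v, -5·u - sin(v)]].
At the point, J = [[-40.0000, 26.0000], [-24.5000, 14.401528]] (det J = 60.938886).
Solving J·Δ = −F gives Δ = (11.4229, 15.8430).
Then the next iterate is (u, v)₁ = (8.4229, 18.3430).

(8.4229, 18.3430)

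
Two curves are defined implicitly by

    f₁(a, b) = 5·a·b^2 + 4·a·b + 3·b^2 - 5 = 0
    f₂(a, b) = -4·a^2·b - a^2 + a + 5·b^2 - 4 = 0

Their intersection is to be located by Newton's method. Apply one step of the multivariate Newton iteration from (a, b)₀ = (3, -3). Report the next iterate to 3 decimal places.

At (3, -3): F = (121.000, 143.000).
Jacobian J = [[5·b^2 + 4·b, 10·a·b + 4·a + 6·b], [-8·a·b - 2·a + 1, -4·a^2 + 10·b]].
At the point, J = [[33.000, -96.000], [67.000, -66.000]] (det J = 4254.000).
Solving J·Δ = −F gives Δ = (-1.350, 0.796).
Then the next iterate is (a, b)₁ = (1.650, -2.204).

(1.650, -2.204)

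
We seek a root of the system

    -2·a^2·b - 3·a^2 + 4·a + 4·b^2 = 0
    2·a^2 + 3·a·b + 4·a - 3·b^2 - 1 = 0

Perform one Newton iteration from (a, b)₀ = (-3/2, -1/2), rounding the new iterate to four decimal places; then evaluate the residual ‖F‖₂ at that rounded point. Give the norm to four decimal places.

4.3376

At (-3/2, -1/2): F = (-9.5000, -1.0000).
Jacobian J = [[-4·a·b - 6·a + 4, -2·a^2 + 8·b], [4·a + 3·b + 4, 3·a - 6·b]].
At the point, J = [[10.0000, -8.5000], [-3.5000, -1.5000]] (det J = -44.7500).
Solving J·Δ = −F gives Δ = (0.1285, -0.9665).
Then the next iterate is (a, b)₁ = (-1.3715, -1.4665).
Re-evaluating at (-1.3715, -1.4665): F = (2.990461, -3.141928), so ‖F‖₂ = 4.3376.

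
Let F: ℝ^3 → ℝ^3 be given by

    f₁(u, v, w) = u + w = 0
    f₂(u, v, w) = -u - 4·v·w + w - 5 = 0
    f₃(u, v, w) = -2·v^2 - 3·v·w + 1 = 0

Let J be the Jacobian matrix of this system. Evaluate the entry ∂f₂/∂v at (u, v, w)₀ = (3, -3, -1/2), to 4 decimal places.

∂f₂/∂v = -4·w.
At (3, -3, -1/2) this is 2.0000.

2.0000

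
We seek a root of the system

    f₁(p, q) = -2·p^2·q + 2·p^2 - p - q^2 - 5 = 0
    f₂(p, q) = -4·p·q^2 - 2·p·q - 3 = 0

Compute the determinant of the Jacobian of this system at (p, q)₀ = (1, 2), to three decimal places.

-30.000

J = [[-4·p·q + 4·p - 1, -2·p^2 - 2·q], [-4·q^2 - 2·q, -8·p·q - 2·p]].
At the point, J = [[-5.000, -6.000], [-20.000, -18.000]].
det J = -30.000.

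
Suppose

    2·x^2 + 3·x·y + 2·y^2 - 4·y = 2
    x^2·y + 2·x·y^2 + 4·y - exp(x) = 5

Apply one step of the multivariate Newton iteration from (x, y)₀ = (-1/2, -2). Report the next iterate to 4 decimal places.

(1.1455, -1.6788)

At (-1/2, -2): F = (17.5000, -18.106531).
Jacobian J = [[4·x + 3·y, 3·x + 4·y - 4], [2·x·y + 2·y^2 - exp(x), x^2 + 4·x·y + 4]].
At the point, J = [[-8.0000, -13.5000], [9.393469, 8.2500]] (det J = 60.811836).
Solving J·Δ = −F gives Δ = (1.6455, 0.3212).
Then the next iterate is (x, y)₁ = (1.1455, -1.6788).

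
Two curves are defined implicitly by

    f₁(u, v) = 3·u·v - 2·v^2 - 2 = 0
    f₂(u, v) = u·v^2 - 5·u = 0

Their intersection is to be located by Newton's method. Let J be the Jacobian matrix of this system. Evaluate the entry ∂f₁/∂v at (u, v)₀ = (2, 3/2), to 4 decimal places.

0.0000

∂f₁/∂v = 3·u - 4·v.
At (2, 3/2) this is 0.0000.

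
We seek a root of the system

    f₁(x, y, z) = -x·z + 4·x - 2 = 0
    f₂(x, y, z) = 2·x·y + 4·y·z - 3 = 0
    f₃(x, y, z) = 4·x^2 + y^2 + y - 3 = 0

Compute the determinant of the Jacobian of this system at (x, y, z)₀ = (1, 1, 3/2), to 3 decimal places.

28.000

J = [[-z + 4, 0, -x], [2·y, 2·x + 4·z, 4·y], [8·x, 2·y + 1, 0]].
At the point, J = [[2.500, 0.000, -1.000], [2.000, 8.000, 4.000], [8.000, 3.000, 0.000]].
det J = 28.000.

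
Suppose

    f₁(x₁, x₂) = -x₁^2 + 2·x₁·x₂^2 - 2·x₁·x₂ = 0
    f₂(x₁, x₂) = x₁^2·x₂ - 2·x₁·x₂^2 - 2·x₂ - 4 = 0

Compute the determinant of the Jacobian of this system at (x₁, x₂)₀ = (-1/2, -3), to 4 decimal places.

-88.7500

J = [[-2·x₁ + 2·x₂^2 - 2·x₂, 4·x₁·x₂ - 2·x₁], [2·x₁·x₂ - 2·x₂^2, x₁^2 - 4·x₁·x₂ - 2]].
At the point, J = [[25.0000, 7.0000], [-15.0000, -7.7500]].
det J = -88.7500.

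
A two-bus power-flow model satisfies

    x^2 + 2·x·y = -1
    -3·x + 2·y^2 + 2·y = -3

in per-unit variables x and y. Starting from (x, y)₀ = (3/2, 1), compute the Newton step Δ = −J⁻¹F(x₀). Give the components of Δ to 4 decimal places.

At (3/2, 1): F = (6.2500, 2.5000).
Jacobian J = [[2·x + 2·y, 2·x], [-3, 4·y + 2]].
At the point, J = [[5.0000, 3.0000], [-3.0000, 6.0000]] (det J = 39.0000).
Solving J·Δ = −F gives Δ = (-0.7692, -0.8013).

(-0.7692, -0.8013)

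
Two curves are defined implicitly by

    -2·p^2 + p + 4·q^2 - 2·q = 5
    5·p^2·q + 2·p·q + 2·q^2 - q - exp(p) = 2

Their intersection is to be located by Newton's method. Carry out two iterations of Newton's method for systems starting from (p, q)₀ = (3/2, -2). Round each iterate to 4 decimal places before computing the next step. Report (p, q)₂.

(0.4652, -0.8787)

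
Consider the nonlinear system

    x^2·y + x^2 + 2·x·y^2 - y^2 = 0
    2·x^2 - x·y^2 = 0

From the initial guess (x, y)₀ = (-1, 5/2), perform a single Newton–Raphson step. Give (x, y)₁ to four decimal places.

(-0.6616, 1.5436)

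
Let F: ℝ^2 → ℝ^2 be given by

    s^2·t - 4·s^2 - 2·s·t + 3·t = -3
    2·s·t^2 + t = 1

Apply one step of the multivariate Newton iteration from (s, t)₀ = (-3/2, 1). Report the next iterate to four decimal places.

(-1.2379, 0.5049)

At (-3/2, 1): F = (2.2500, -3.0000).
Jacobian J = [[2·s·t - 8·s - 2·t, s^2 - 2·s + 3], [2·t^2, 4·s·t + 1]].
At the point, J = [[7.0000, 8.2500], [2.0000, -5.0000]] (det J = -51.5000).
Solving J·Δ = −F gives Δ = (0.2621, -0.4951).
Then the next iterate is (s, t)₁ = (-1.2379, 0.5049).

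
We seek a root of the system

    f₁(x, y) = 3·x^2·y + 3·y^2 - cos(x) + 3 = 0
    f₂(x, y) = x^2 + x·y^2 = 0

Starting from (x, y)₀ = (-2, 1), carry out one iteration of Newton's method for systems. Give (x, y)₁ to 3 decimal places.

(-0.962, 0.721)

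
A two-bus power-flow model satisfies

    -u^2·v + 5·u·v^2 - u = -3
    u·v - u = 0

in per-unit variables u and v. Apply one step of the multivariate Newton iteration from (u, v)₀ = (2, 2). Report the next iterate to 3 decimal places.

(1.571, 1.214)

At (2, 2): F = (33.000, 2.000).
Jacobian J = [[-2·u·v + 5·v^2 - 1, -u^2 + 10·u·v], [v - 1, u]].
At the point, J = [[11.000, 36.000], [1.000, 2.000]] (det J = -14.000).
Solving J·Δ = −F gives Δ = (-0.429, -0.786).
Then the next iterate is (u, v)₁ = (1.571, 1.214).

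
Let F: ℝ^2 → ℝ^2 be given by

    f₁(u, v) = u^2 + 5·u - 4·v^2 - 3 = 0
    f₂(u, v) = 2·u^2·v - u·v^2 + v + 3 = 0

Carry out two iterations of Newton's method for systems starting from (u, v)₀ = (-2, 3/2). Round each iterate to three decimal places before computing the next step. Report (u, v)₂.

At (-2, 3/2): F = (-18.000, 21.000).
Jacobian J = [[2·u + 5, -8·v], [4·u·v - v^2, 2·u^2 - 2·u·v + 1]].
At the point, J = [[1.000, -12.000], [-14.250, 15.000]] (det J = -156.000).
Solving J·Δ = −F gives Δ = (-0.115, -1.510).
Then the next iterate is (u, v)₁ = (-2.115, -0.010).
Round to (-2.115, -0.010) and repeat: F = (-9.10218, 2.90075), J = [[0.770, 0.080], [0.08450, 9.90415]].
Δ = (11.862, -0.394), so (u, v)₂ = (9.747, -0.404).

(9.747, -0.404)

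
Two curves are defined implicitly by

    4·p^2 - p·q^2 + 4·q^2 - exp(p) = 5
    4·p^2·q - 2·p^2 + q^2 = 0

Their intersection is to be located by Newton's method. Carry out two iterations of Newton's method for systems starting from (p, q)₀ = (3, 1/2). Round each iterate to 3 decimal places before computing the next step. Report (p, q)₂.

At (3, 1/2): F = (11.16446, 0.250).
Jacobian J = [[8·p - q^2 - exp(p), -2·p·q + 8·q], [8·p·q - 4·p, 4·p^2 + 2·q]].
At the point, J = [[3.66446, 1.000], [0.000, 37.000]] (det J = 135.58513).
Solving J·Δ = −F gives Δ = (-3.045, -0.007).
Then the next iterate is (p, q)₁ = (-0.045, 0.493).
Round to (-0.045, 0.493) and repeat: F = (-4.96476, 0.24299), J = [[-1.55905, 3.98837], [0.00252, 0.99410]].
Δ = (-3.785, -0.235), so (p, q)₂ = (-3.830, 0.258).

(-3.830, 0.258)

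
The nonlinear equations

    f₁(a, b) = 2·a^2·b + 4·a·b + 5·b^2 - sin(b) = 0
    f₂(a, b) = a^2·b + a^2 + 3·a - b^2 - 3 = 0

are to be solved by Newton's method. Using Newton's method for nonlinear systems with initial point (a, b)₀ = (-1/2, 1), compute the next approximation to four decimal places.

(2.5669, -0.1046)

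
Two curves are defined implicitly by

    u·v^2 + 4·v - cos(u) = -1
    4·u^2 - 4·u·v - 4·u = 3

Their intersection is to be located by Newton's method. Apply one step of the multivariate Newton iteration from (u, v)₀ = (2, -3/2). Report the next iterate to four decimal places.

At (2, -3/2): F = (-0.083853, 17.0000).
Jacobian J = [[v^2 + sin(u), 2·u·v + 4], [8·u - 4·v - 4, -4·u]].
At the point, J = [[3.159297, -2.0000], [18.0000, -8.0000]] (det J = 10.725621).
Solving J·Δ = −F gives Δ = (-3.2325, -5.1482).
Then the next iterate is (u, v)₁ = (-1.2325, -6.6482).

(-1.2325, -6.6482)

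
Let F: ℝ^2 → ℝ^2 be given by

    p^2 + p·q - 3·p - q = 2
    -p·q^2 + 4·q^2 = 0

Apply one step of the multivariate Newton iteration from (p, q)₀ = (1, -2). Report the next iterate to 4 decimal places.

At (1, -2): F = (-4.0000, 12.0000).
Jacobian J = [[2·p + q - 3, p - 1], [-q^2, -2·p·q + 8·q]].
At the point, J = [[-3.0000, 0.0000], [-4.0000, -12.0000]] (det J = 36.0000).
Solving J·Δ = −F gives Δ = (-1.3333, 1.4444).
Then the next iterate is (p, q)₁ = (-0.3333, -0.5556).

(-0.3333, -0.5556)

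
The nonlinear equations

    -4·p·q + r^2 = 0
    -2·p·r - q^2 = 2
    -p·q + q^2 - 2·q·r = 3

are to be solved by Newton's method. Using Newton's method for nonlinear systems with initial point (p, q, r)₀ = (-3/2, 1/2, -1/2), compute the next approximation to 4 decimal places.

(3.5577, 1.6346, -0.5577)

At (-3/2, 1/2, -1/2): F = (3.2500, -3.7500, -1.5000).
Jacobian J = [[-4·q, -4·p, 2·r], [-2·r, -2·q, -2·p], [-q, -p + 2·q - 2·r, -2·q]].
At the point, J = [[-2.0000, 6.0000, -1.0000], [1.0000, -1.0000, 3.0000], [-0.5000, 3.5000, -1.0000]] (det J = 13.0000).
Solving J·Δ = −F gives Δ = (5.0577, 1.1346, -0.0577).
Then the next iterate is (p, q, r)₁ = (3.5577, 1.6346, -0.5577).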